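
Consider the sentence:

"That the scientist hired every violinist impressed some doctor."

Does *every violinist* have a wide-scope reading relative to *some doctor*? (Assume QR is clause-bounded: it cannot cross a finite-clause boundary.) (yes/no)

*every violinist* is embedded in the sentential subject *that the scientist hired every violinist*.
Clausal subjects are scope islands; QR from inside the subject into the matrix is barred.
*every violinist* is confined to the island and cannot take scope over *some doctor*.

No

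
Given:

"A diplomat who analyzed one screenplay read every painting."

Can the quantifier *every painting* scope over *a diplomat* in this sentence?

The RC *who analyzed one screenplay* is an island, but *every painting* is not inside it — it is the matrix object, a clausemate of *a diplomat*.
No island intervenes, so both surface and inverse scope are derivable.
Both orderings are possible: *a diplomat* > *every painting* and *every painting* > *a diplomat*.

Yes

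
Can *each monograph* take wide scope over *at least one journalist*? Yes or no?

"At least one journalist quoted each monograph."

Yes

*each monograph* and *at least one journalist* are in the same minimal clause.
Clause-internal QR can adjoin the lower DP above the subject, yielding the inverse reading.
The sentence is scopally ambiguous between *at least one journalist* > *each monograph* and *each monograph* > *at least one journalist*.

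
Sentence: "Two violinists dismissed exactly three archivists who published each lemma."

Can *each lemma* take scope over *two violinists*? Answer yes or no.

No

*each lemma* is embedded in the relative clause *who published each lemma* modifying *exactly three archivists*.
Relative clauses are scope islands: a quantifier cannot QR out of a relative clause to take scope in the matrix clause.
So the wide-scope reading for *each lemma* is blocked.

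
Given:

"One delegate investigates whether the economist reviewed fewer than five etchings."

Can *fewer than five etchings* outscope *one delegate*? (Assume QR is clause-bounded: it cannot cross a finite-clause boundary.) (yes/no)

No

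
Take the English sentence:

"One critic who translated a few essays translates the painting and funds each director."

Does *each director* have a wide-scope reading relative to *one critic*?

No

Structurally, *each director* is inside one conjunct of the coordinate structure (*funds each director*).
Asymmetric QR out of one conjunct violates the Coordinate Structure Constraint.
So *each director* cannot raise high enough to outscope *one critic*; only the surface ordering *one critic* > *each director* is available.
(Only the surface reading survives: one fixed critic with respect to all the relevant directors.)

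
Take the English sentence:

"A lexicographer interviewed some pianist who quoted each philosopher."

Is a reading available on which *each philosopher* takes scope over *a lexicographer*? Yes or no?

No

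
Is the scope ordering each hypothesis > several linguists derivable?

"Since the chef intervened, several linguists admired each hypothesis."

Yes

*each hypothesis* is a matrix argument; the adjunct is an island but the target quantifier is outside it.
No island intervenes, so both surface and inverse scope are derivable.
Both orderings are possible: *several linguists* > *each hypothesis* and *each hypothesis* > *several linguists*.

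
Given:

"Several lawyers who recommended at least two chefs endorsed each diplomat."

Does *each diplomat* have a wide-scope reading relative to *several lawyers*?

The RC *who recommended at least two chefs* is an island, but *each diplomat* is not inside it — it is the matrix object, a clausemate of *several lawyers*.
Ordinary QR to a clause-peripheral position gives the wide-scope LF for the lower DP.
The sentence is scopally ambiguous between *several lawyers* > *each diplomat* and *each diplomat* > *several lawyers*.

Yes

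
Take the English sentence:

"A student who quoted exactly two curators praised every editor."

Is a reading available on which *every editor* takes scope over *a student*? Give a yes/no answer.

*every editor* sits in the matrix clause, not in the relative clause on *a student*.
No island intervenes, so both surface and inverse scope are derivable.
Both orderings are possible: *a student* > *every editor* and *every editor* > *a student*.

Yes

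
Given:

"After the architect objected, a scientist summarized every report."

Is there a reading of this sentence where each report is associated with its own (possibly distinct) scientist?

That reading corresponds to *every report* > *a scientist*.
The adjunct clause does not contain *every report*, which is the matrix object.
With no island boundary between them, the object can take inverse scope over the subject via ordinary QR within the clause.

Yes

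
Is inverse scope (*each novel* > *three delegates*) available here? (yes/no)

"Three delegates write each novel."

*each novel* and *three delegates* are in the same minimal clause.
Nothing blocks QR of the lower DP to a position above the higher one, so inverse scope is available.

Yes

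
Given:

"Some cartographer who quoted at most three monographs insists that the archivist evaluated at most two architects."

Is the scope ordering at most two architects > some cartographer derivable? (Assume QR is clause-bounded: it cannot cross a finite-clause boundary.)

*at most two architects* is embedded in the finite complement clause *that the archivist evaluated at most two architects*.
QR is clause-bounded, so the finite complement is a scope island for the embedded quantifier.
So the wide-scope reading for *at most two architects* is blocked.

No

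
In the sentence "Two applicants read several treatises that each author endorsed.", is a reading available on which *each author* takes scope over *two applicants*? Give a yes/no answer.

No

*each author* occurs within the relative clause *that each author endorsed* modifying *several treatises*.
A relative clause is a scope island — quantifier raising cannot cross its boundary.
Hence only narrow scope for *each author* (under *two applicants*) survives.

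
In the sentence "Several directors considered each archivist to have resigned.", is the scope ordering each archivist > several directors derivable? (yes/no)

ECM infinitives lack a CP barrier, so *each archivist* can QR over the matrix subject *several directors*.
Clause-internal QR can adjoin the lower DP above the subject, yielding the inverse reading.

Yes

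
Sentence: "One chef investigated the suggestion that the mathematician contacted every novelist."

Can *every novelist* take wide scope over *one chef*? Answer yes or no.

No

*every novelist* is embedded in the complex NP *the suggestion that the mathematician contacted every novelist*.
A that-clause complement to a noun is an island; QR cannot cross the NP boundary.
So *every novelist* cannot raise high enough to outscope *one chef*; only the surface ordering *one chef* > *every novelist* is available.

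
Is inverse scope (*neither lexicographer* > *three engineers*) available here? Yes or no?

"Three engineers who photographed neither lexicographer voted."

*neither lexicographer* occurs within the relative clause *who photographed neither lexicographer*.
The relative clause forms an island for QR, so the quantifier is confined to the head noun's restrictor.
*neither lexicographer* is confined to the island and cannot take scope over *three engineers*.

No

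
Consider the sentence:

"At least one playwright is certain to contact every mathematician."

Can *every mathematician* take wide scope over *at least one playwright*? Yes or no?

Yes

*every mathematician* is inside a raising infinitive, which is transparent to QR (no CP barrier), so it behaves as a matrix argument.
Since no island is crossed, the inverse ordering is licensed alongside surface scope.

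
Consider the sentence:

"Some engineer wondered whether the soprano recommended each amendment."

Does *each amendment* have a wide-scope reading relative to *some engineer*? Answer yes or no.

*each amendment* sits inside the embedded question *whether the soprano recommended each amendment*.
Embedded questions are wh-islands: a quantifier inside an indirect question cannot QR into the matrix clause.
Hence only narrow scope for *each amendment* (under *some engineer*) survives.

No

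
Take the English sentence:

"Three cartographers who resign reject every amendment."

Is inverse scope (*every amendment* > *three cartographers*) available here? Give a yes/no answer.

Yes

*every amendment* is a matrix argument; only *three cartographers* is modified by the relative clause *who resign*, so the RC island is irrelevant to the target quantifier.
QR within a single clause is free, so the lower quantifier may take scope over the higher one.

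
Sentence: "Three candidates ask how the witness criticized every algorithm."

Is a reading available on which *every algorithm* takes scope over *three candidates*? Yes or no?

No

The target quantifier *every algorithm* is part of the embedded question *how the witness criticized every algorithm*.
Embedded wh-clauses are opaque for QR, so the quantifier stays inside the question.
So *every algorithm* cannot raise high enough to outscope *three candidates*; only the surface ordering *three candidates* > *every algorithm* is available.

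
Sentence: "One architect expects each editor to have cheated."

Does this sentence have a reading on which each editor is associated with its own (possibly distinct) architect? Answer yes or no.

The described interpretation is the *each editor* > *one architect* scoping.
This is an ECM construction: *each editor* is the infinitival subject, Case-marked by the matrix verb, and the infinitive is transparent for QR.
With no island boundary between them, the object can take inverse scope over the subject via ordinary QR within the clause.

Yes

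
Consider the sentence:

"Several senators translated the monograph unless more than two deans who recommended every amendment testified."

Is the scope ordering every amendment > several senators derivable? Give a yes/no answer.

No

*every amendment* sits inside the relative clause *who recommended every amendment*, which is itself inside the adjunct *unless more than two deans who recommended every amendment testified*.
Even if one barrier were somehow void, the other would still block QR.
Hence only narrow scope for *every amendment* (under *several senators*) survives.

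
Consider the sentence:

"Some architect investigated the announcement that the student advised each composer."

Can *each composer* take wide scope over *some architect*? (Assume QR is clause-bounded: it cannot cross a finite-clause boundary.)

The DP *each composer* is contained in the complex NP *the announcement that the student advised each composer*.
The Complex NP Constraint bars QR out of the complement clause of a noun.
So the wide-scope reading for *each composer* is blocked.

No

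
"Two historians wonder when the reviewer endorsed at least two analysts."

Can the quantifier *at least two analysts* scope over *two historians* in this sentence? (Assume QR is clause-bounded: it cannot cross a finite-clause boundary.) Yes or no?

No

The target quantifier *at least two analysts* is part of the embedded question *when the reviewer endorsed at least two analysts*.
The wh-island constraint blocks QR out of an embedded interrogative.
*at least two analysts* > *two historians* would require crossing that boundary, which is illicit.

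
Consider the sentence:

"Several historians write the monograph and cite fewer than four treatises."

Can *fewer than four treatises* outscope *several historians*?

No

The target quantifier *fewer than four treatises* is part of one conjunct of the coordinate structure (*cite fewer than four treatises*).
QR out of a conjunct would have to apply non-ATB, which the CSC forbids.
So the wide-scope reading for *fewer than four treatises* is blocked.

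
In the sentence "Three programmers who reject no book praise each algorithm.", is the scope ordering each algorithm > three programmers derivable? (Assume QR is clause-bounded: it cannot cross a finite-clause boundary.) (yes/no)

The relative clause *who reject no book* modifies *three programmers*, but *each algorithm* is not inside that relative clause — it is an argument of the matrix verb.
No island intervenes, so both surface and inverse scope are derivable.
Both orderings are possible: *three programmers* > *each algorithm* and *each algorithm* > *three programmers*.

Yes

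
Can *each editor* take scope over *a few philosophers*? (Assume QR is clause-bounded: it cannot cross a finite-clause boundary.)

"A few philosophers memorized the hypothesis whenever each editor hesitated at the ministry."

No

*each editor* is embedded in the adjunct clause *whenever each editor hesitated at the ministry*.
Adverbial clauses are not L-marked, so they are barriers for QR — the quantifier cannot escape the adjunct.
The inverse ordering *each editor* > *a few philosophers* is therefore underivable.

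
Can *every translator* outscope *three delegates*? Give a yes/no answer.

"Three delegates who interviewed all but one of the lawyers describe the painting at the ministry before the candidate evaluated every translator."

No

Structurally, *every translator* is inside the adjunct clause *before the candidate evaluated every translator*.
Adverbial clauses are not L-marked, so they are barriers for QR — the quantifier cannot escape the adjunct.
So the wide-scope reading for *every translator* is blocked.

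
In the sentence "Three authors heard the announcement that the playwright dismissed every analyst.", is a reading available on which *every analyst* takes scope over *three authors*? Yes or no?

*every analyst* is embedded in the complex NP *the announcement that the playwright dismissed every analyst*.
Noun-complement clauses are scope islands (the Complex NP Constraint): a quantifier inside one cannot scope into the matrix.
There is no licit LF on which *every analyst* c-commands *three authors*.

No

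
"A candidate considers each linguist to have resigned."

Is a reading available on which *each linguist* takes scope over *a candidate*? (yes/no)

Yes

This is an ECM construction: *each linguist* is the infinitival subject, Case-marked by the matrix verb, and the infinitive is transparent for QR.
No island intervenes, so both surface and inverse scope are derivable.
The sentence is scopally ambiguous between *a candidate* > *each linguist* and *each linguist* > *a candidate*.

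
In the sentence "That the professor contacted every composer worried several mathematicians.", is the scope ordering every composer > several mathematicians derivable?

*every composer* is embedded in the sentential subject *that the professor contacted every composer*.
Sentential subjects are islands: a quantifier inside the subject clause cannot raise over the matrix predicate.
The ordering *every composer* > *several mathematicians* is therefore underivable.

No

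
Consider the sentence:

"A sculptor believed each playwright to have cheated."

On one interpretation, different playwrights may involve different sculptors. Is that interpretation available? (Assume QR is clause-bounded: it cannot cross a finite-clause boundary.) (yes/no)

This is the *each playwright* > *a sculptor* reading.
The ECM infinitive is scope-transparent — *each playwright* is free to raise above *a sculptor*.
QR within a single clause is free, so the lower quantifier may take scope over the higher one.

Yes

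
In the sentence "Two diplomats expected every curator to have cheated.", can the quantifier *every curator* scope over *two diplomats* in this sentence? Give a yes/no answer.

Yes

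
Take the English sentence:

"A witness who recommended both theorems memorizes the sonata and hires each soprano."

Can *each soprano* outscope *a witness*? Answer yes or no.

The target quantifier *each soprano* is part of one conjunct of the coordinate structure (*hires each soprano*).
Coordinate structures are islands for non-across-the-board movement, QR included.
So *each soprano* cannot raise to a position above *a witness*.

No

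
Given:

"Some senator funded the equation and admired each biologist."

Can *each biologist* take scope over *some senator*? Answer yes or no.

*each biologist* sits inside one conjunct of the coordinate structure (*admired each biologist*).
QR out of a conjunct would have to apply non-ATB, which the CSC forbids.
There is no licit LF on which *each biologist* c-commands *some senator*.
(Only the surface reading survives: one fixed senator with respect to all the relevant biologists.)

No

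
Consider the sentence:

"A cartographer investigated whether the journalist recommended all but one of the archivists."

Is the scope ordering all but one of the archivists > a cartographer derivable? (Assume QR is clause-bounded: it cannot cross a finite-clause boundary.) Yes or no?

No

*all but one of the archivists* sits inside the embedded question *whether the journalist recommended all but one of the archivists*.
An indirect question is a wh-island; the filled [Spec,CP] blocks QR across the CP edge.
So *all but one of the archivists* cannot raise to a position above *a cartographer*.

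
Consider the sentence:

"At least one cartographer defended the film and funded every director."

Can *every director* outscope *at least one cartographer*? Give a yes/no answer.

No

The target quantifier *every director* is part of one conjunct of the coordinate structure (*funded every director*).
A quantifier cannot raise out of one conjunct of a coordination across the whole coordinate structure — the CSC applies to QR.
Hence only narrow scope for *every director* (under *at least one cartographer*) survives.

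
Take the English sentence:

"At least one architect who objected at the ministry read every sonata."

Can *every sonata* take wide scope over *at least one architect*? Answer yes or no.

Yes

The RC *who objected at the ministry* is an island, but *every sonata* is not inside it — it is the matrix object, a clausemate of *at least one architect*.
Clause-internal QR can adjoin the lower DP above the subject, yielding the inverse reading.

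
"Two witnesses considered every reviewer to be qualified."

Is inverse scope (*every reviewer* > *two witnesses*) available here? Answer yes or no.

Yes

*every reviewer* is an ECM subject; ECM complements are not islands, and the embedded quantifier may take matrix scope.
No island intervenes, so both surface and inverse scope are derivable.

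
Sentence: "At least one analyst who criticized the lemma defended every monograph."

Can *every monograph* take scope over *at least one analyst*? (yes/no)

Yes

The relative clause *who criticized the lemma* modifies *at least one analyst*, but *every monograph* is not inside that relative clause — it is an argument of the matrix verb.
No island intervenes, so both surface and inverse scope are derivable.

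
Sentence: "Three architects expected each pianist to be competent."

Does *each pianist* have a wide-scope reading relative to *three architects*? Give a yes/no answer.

Yes

This is an ECM construction: *each pianist* is the infinitival subject, Case-marked by the matrix verb, and the infinitive is transparent for QR.
Nothing blocks QR of the lower DP to a position above the higher one, so inverse scope is available.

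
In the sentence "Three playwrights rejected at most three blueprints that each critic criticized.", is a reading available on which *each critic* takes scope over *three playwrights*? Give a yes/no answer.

No

The DP *each critic* is contained in the relative clause *that each critic criticized* modifying *at most three blueprints*.
A relative clause is a scope island — quantifier raising cannot cross its boundary.
*each critic* > *three playwrights* would require crossing that boundary, which is illicit.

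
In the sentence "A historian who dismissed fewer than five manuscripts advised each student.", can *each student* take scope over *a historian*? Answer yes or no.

Yes

*each student* sits in the matrix clause, not in the relative clause on *a historian*.
With no island boundary between them, the object can take inverse scope over the subject via ordinary QR within the clause.
So *each student* > *a historian* is among the available readings.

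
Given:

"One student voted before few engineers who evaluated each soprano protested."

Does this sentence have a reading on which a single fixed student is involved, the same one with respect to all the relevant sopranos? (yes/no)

That reading corresponds to *one student* > *each soprano*.
That is the surface-scope ordering, which is always one of the available readings — island constraints only ever restrict inverse scope.

Yes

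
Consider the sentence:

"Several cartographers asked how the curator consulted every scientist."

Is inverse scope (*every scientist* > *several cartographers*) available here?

The target quantifier *every scientist* is part of the embedded question *how the curator consulted every scientist*.
Embedded wh-clauses are opaque for QR, so the quantifier stays inside the question.
There is no licit LF on which *every scientist* c-commands *several cartographers*.

No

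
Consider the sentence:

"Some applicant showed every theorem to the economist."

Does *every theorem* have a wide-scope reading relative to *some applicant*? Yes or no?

*every theorem* and *some applicant* are in the same minimal clause.
With no island boundary between them, the object can take inverse scope over the subject via ordinary QR within the clause.

Yes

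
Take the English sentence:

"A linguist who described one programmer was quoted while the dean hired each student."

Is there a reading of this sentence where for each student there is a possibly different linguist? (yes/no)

No

That reading corresponds to *each student* > *a linguist*.
*each student* sits inside the adjunct clause *while the dean hired each student*.
The adjunct-island constraint bars QR out of an adverbial clause.
So the wide-scope reading for *each student* is blocked.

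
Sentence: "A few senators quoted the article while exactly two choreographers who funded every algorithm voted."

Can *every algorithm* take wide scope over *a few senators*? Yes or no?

No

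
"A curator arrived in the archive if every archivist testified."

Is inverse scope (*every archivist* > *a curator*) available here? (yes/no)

The DP *every archivist* is contained in the adjunct clause *if every archivist testified*.
Adjuncts are opaque for quantifier raising; a quantifier in an adjunct stays inside it.
So *every archivist* cannot raise high enough to outscope *a curator*; only the surface ordering *a curator* > *every archivist* is available.

No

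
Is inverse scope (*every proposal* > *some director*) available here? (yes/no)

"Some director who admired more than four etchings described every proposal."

The relative clause *who admired more than four etchings* modifies *some director*, but *every proposal* is not inside that relative clause — it is an argument of the matrix verb.
No island intervenes, so both surface and inverse scope are derivable.

Yes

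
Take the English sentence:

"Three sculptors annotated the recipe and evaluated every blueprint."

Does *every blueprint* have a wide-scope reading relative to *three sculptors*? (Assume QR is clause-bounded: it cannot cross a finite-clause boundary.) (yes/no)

No

Structurally, *every blueprint* is inside one conjunct of the coordinate structure (*evaluated every blueprint*).
Coordinate structures are islands for non-across-the-board movement, QR included.
So the wide-scope reading for *every blueprint* is blocked.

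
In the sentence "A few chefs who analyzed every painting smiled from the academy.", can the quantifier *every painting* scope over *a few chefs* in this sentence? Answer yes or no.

No

*every painting* is embedded in the relative clause *who analyzed every painting*.
The relative clause forms an island for QR, so the quantifier is confined to the head noun's restrictor.
*every painting* > *a few chefs* would require crossing that boundary, which is illicit.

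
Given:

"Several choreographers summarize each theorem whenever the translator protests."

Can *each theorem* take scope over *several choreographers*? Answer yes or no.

Yes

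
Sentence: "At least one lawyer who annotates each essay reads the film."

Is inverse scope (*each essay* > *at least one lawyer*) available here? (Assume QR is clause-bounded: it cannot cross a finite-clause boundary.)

The target quantifier *each essay* is part of the relative clause *who annotates each essay*.
QR out of a relative clause is ruled out by the relative-clause island constraint.
So the wide-scope reading for *each essay* is blocked.
(Only the surface reading survives: one fixed lawyer with respect to all the relevant essays.)

No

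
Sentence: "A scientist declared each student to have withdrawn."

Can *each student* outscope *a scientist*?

Yes

This is an ECM construction: *each student* is the infinitival subject, Case-marked by the matrix verb, and the infinitive is transparent for QR.
QR within a single clause is free, so the lower quantifier may take scope over the higher one.
Both orderings are possible: *a scientist* > *each student* and *each student* > *a scientist*.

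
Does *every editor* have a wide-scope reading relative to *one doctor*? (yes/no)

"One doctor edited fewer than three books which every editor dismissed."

No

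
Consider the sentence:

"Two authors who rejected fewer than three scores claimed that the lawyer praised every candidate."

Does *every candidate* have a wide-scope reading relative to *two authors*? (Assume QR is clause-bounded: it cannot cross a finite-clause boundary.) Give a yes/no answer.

*every candidate* sits inside the finite complement clause *that the lawyer praised every candidate*.
Under clause-bounded QR, a quantifier in an embedded finite clause cannot raise into the matrix clause.
*every candidate* is confined to the island and cannot take scope over *two authors*.

No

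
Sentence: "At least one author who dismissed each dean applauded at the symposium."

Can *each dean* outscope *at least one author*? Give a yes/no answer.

No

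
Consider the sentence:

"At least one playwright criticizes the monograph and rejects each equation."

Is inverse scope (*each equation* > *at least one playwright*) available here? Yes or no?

The DP *each equation* is contained in one conjunct of the coordinate structure (*rejects each equation*).
QR out of a conjunct would have to apply non-ATB, which the CSC forbids.
So *each equation* cannot raise to a position above *at least one playwright*.

No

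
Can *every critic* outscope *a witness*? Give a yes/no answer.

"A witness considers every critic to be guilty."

Yes

The ECM infinitive is scope-transparent — *every critic* is free to raise above *a witness*.
Since no island is crossed, the inverse ordering is licensed alongside surface scope.
So *every critic* > *a witness* is among the available readings.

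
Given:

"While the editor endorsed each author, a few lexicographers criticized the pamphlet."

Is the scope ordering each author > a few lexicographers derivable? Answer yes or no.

No

Structurally, *each author* is inside the adjunct clause *while the editor endorsed each author*.
Scope out of an adjunct clause is unavailable: QR respects the adjunct-island constraint.
*each author* > *a few lexicographers* would require crossing that boundary, which is illicit.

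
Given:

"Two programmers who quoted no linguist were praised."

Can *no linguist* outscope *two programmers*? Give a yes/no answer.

No

The DP *no linguist* is contained in the relative clause *who quoted no linguist*.
Relative clauses are scope islands: a quantifier cannot QR out of a relative clause to take scope in the matrix clause.
There is no licit LF on which *no linguist* c-commands *two programmers*.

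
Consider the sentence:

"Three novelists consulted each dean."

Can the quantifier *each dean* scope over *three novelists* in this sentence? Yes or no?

Yes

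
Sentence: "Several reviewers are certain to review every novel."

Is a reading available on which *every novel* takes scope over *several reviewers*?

Yes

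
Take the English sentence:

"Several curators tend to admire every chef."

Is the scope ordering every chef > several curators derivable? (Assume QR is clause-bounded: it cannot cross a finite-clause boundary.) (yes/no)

Infinitival complements of raising predicates do not block QR; *every chef* and *several curators* are effectively clausemates.
With no island boundary between them, the object can take inverse scope over the subject via ordinary QR within the clause.
So *every chef* > *several curators* is among the available readings.

Yes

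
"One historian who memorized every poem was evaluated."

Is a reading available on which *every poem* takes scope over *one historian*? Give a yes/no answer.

No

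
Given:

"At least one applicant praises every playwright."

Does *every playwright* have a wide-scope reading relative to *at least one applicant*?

Yes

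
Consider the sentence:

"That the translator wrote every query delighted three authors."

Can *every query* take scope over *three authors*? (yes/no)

No

*every query* is embedded in the sentential subject *that the translator wrote every query*.
The subject-island constraint blocks QR out of a clausal subject.
There is no licit LF on which *every query* c-commands *three authors*.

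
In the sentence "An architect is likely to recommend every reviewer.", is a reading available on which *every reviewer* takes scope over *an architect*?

*every reviewer* is inside a raising infinitive, which is transparent to QR (no CP barrier), so it behaves as a matrix argument.
With no island boundary between them, the object can take inverse scope over the subject via ordinary QR within the clause.

Yes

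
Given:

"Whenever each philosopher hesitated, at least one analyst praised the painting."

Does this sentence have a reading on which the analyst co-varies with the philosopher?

This is the *each philosopher* > *at least one analyst* reading.
*each philosopher* is embedded in the adjunct clause *whenever each philosopher hesitated*.
Scope out of an adjunct clause is unavailable: QR respects the adjunct-island constraint.
*each philosopher* is confined to the island and cannot take scope over *at least one analyst*.

No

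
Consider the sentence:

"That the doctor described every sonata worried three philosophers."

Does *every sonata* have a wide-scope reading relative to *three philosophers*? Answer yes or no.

The target quantifier *every sonata* is part of the sentential subject *that the doctor described every sonata*.
Subjects — clausal subjects included — are islands for extraction, and QR is no exception.
So *every sonata* cannot raise to a position above *three philosophers*.

No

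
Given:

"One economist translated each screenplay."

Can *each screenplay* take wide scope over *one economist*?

Yes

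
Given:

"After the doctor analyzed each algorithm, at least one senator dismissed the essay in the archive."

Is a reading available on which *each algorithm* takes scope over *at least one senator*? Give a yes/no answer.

No

Structurally, *each algorithm* is inside the adjunct clause *after the doctor analyzed each algorithm*.
Adjunct clauses are scope islands: a quantifier inside an adjunct cannot raise into the matrix clause.
So the wide-scope reading for *each algorithm* is blocked.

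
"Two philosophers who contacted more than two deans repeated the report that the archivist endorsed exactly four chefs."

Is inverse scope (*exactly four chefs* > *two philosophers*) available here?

No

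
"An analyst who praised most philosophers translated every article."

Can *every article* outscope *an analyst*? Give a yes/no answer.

The RC *who praised most philosophers* is an island, but *every article* is not inside it — it is the matrix object, a clausemate of *an analyst*.
Since no island is crossed, the inverse ordering is licensed alongside surface scope.

Yes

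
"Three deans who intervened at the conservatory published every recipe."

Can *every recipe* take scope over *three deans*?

Yes

*every recipe* sits in the matrix clause, not in the relative clause on *three deans*.
With no island boundary between them, the object can take inverse scope over the subject via ordinary QR within the clause.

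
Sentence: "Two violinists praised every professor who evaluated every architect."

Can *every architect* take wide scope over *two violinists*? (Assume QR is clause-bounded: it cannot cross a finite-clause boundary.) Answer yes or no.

No

The target quantifier *every architect* is part of the relative clause *who evaluated every architect* modifying *every professor*.
Relative clauses block scope extraction: QR cannot target a position outside the modified NP.
So the wide-scope reading for *every architect* is blocked.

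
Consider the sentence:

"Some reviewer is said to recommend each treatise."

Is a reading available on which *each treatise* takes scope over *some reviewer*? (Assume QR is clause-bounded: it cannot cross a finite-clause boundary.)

Infinitival complements of raising predicates do not block QR; *each treatise* and *some reviewer* are effectively clausemates.
Clause-internal QR can adjoin the lower DP above the subject, yielding the inverse reading.
The sentence is scopally ambiguous between *some reviewer* > *each treatise* and *each treatise* > *some reviewer*.

Yes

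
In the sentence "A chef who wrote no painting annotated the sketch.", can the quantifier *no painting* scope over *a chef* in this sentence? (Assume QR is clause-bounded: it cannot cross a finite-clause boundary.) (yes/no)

*no painting* sits inside the relative clause *who wrote no painting*.
Relative clauses block scope extraction: QR cannot target a position outside the modified NP.
*no painting* is confined to the island and cannot take scope over *a chef*.

No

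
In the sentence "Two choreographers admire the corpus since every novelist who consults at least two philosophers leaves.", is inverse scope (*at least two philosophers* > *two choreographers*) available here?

The DP *at least two philosophers* is contained in the relative clause *who consults at least two philosophers*, which is itself inside the adjunct *since every novelist who consults at least two philosophers leaves*.
Even if one barrier were somehow void, the other would still block QR.
So *at least two philosophers* cannot raise to a position above *two choreographers*.

No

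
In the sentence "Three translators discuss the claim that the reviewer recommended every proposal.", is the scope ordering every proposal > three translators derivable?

*every proposal* sits inside the complex NP *the claim that the reviewer recommended every proposal*.
Noun-complement clauses are scope islands (the Complex NP Constraint): a quantifier inside one cannot scope into the matrix.
There is no licit LF on which *every proposal* c-commands *three translators*.

No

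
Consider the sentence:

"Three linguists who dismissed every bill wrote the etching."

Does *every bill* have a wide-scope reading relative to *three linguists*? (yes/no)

Structurally, *every bill* is inside the relative clause *who dismissed every bill*.
Relative clauses block scope extraction: QR cannot target a position outside the modified NP.
There is no licit LF on which *every bill* c-commands *three linguists*.

No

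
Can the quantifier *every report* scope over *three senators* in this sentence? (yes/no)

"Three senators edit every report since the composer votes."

Yes

*every report* is a matrix argument; the adjunct is an island but the target quantifier is outside it.
Nothing blocks QR of the lower DP to a position above the higher one, so inverse scope is available.
Both orderings are possible: *three senators* > *every report* and *every report* > *three senators*.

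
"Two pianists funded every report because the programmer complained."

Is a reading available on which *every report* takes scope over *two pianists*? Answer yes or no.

The adjunct clause does not contain *every report*, which is the matrix object.
Nothing blocks QR of the lower DP to a position above the higher one, so inverse scope is available.

Yes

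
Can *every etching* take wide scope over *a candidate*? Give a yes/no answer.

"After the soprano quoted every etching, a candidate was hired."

The DP *every etching* is contained in the adjunct clause *after the soprano quoted every etching*.
Since the clause is an adjunct (not a complement), the Adjunct Condition blocks QR across its edge.
So the wide-scope reading for *every etching* is blocked.

No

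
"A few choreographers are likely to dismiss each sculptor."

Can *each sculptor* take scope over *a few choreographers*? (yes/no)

Yes

*each sculptor* is the object of the infinitival complement of a raising predicate; raising infinitives are transparent for QR, so the two DPs are in effect clausemates.
Since no island is crossed, the inverse ordering is licensed alongside surface scope.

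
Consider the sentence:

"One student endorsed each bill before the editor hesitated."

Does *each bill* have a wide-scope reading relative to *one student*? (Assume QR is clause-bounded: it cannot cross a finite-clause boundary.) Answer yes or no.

Yes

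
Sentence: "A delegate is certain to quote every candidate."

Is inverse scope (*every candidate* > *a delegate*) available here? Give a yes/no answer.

Yes

Infinitival complements of raising predicates do not block QR; *every candidate* and *a delegate* are effectively clausemates.
QR within a single clause is free, so the lower quantifier may take scope over the higher one.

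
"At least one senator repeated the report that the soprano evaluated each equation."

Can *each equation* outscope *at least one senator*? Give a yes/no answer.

No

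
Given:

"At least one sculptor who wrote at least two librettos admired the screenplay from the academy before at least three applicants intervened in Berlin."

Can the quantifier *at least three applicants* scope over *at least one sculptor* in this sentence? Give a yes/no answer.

*at least three applicants* is embedded in the adjunct clause *before at least three applicants intervened in Berlin*.
Scope out of an adjunct clause is unavailable: QR respects the adjunct-island constraint.
So *at least three applicants* cannot raise to a position above *at least one sculptor*.

No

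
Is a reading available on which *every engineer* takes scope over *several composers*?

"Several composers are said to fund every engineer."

Yes

The matrix predicate is a raising verb, whose infinitival complement is not a scope island — *every engineer* can QR into the matrix clause.
Since no island is crossed, the inverse ordering is licensed alongside surface scope.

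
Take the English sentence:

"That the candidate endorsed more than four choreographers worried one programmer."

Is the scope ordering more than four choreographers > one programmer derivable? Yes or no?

No

*more than four choreographers* sits inside the sentential subject *that the candidate endorsed more than four choreographers*.
Clausal subjects are scope islands; QR from inside the subject into the matrix is barred.
So the wide-scope reading for *more than four choreographers* is blocked.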